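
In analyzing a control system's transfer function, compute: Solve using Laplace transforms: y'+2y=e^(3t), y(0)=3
Take L: sY - 3+2Y = 1/(s-3)
Y(s+2) = 1/(s-3)+3
Y = 1/((s-3)(s+2))+3/(s+2)
Partial fractions: 1/((s-3)(s+2)) = (1/5)/(s-3) - (1/5)/(s+2)
So Y = (1/5)/(s-3)+(14/5)/(s+2)
Inverse Laplace transform (L^(-1){1/(s-3)} = e^(3t), L^(-1){1/(s+2)} = e^(-2t)):

Answer: y(t) = (1/5)·e^(3t)+(14/5)·e^(-2t)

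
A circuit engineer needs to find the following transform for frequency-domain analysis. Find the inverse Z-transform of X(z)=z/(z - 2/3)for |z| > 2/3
Standard pair: z/(z-a) <-> a^n * u[n] for causal signals
With a = 2/3: x[n] = (2/3)^n * u[n]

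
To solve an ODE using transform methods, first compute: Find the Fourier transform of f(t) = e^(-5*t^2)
The Fourier transform of a Gaussian e^(-a*t^2) is sqrt(pi/a)*e^(-omega^2/(4a)).
With a=5: F(omega)=sqrt(pi/5)*e^(-omega^2/20)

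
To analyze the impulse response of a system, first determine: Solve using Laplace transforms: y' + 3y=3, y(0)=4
Take L of both sides: sY(s) - 4 + 3Y(s)=3/s
Y(s)(s + 3)=3/s + 4
Y(s)=3/(s(s + 3)) + 4/(s + 3)
Partial fractions: 3/(s(s + 3))=1/s - 1/(s + 3)
So Y(s)=1/s + 3/(s + 3)
Inverse transform (L^(-1){1/s}=1, L^(-1){1/(s + 3)}=e^(-3t)):

Answer: y(t)=1 + 3·e^(-3t)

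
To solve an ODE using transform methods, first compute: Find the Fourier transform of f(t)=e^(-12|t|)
Using the standard pair: F{e^(-a|t|)} = 2a/(a^2+omega^2)
With a = 12: F(omega) = 24/(144+omega^2)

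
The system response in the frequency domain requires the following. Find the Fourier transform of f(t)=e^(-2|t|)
Using the standard pair: F{e^(-a|t|)} = 2a/(a^2 + omega^2)
With a = 2: F(omega) = 4/(4 + omega^2)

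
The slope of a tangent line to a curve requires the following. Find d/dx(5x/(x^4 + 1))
Quotient rule: (f/g)'=(f'g - fg')/g²
f=5x, f'=5
g=x^4 + 1, g'=4x^3

Answer: (5·(x^4 + 1) - 20x^4)/(x^4 + 1)²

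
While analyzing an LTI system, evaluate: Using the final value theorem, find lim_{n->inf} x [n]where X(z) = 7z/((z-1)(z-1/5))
Final value theorem: lim x[n]=lim_{z->1} (z-1) * X(z)
(z-1) * X(z)=7z/(z-1/5)
As z->1: 7/(1-1/5)=7/(4/5)=35/4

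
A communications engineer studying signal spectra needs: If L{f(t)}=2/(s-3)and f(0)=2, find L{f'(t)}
L{f'(t)} = s·F(s) - f(0) = 2s/(s-3)-2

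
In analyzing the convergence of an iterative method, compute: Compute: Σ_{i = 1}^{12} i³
Using formula: Σ i^3 = [n(n+1)/2]² = [12·13/2]² = 6084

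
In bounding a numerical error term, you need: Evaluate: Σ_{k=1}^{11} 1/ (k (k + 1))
Partial fractions: 1/(k(k + 1)) = 1/k - 1/(k + 1)
Telescoping sum: 1(1 - 1/12) = 1·11/12

Answer: 11/12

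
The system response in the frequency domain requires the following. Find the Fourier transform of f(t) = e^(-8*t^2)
The Fourier transform of a Gaussian e^(-a * t^2) is sqrt(pi/a) * e^(-omega^2/(4a)).
With a=8: F(omega)=sqrt(pi/8) * e^(-omega^2/32)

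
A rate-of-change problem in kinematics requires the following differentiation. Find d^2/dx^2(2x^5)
Apply power rule 2 times:
d^1: 10x^4
d^2: 40x^3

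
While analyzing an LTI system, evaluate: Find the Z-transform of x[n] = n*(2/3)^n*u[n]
Using the property Z{n*a^n*u[n]}=az/(z-a)^2
With a=2/3: X(z)=(2/3)z/(z - 2/3)^2, |z| > 2/3

Answer: (2/3)z/(z - 2/3)^2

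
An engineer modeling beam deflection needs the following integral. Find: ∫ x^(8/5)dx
Power rule: ∫ x^(8/5) dx = x^(13/5)/(13/5) + C

Answer: (5/13)·x^(13/5) + C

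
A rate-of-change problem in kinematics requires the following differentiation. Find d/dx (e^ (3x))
Chain rule: d/dx[e^u]=e^u · u' where u=3x
u'=3

Answer: 3·e^(3x)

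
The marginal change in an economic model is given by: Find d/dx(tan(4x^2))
Chain rule: d/dx[tan(u)] = sec²(u)·u' where u = 4x^2
u' = 8x

Answer: 8x·sec²(4x^2)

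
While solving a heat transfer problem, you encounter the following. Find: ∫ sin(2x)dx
Using substitution u=2x: ∫ sin(u) du/2=-cos(u)/2 + C

Answer: (-1/2)cos(2x) + C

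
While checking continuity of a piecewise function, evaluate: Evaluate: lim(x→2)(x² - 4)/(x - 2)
Factor: (x² - 4)=(x-2)(x+2)
Cancel (x-2): lim(x→2) (x+2)=4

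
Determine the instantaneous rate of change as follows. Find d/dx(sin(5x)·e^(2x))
Product rule: (fg)'=f'g+fg'
f=sin(5x), f'=5·cos(5x)
g=e^(2x), g'=2·e^(2x)

Answer: 5·cos(5x)·e^(2x)+2·sin(5x)·e^(2x)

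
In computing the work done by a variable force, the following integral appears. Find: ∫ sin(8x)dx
Using substitution u = 8x: ∫ sin(u) du/8 = -cos(u)/8 + C

Answer: (-1/8)cos(8x) + C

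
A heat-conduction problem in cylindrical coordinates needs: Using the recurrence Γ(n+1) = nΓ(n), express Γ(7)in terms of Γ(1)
Γ(7) = 6Γ(6) = 6·5Γ(5) = ... = 6!·Γ(1) = 720·Γ(1)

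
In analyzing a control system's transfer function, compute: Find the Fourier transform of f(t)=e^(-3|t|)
Using the standard pair: F{e^(-a|t|)}=2a/(a^2+omega^2)
With a=3: F(omega)=6/(9+omega^2)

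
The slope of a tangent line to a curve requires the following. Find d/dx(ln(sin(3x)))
Chain rule: d/dx[ln(u)]=u'/u where u=sin(3x)
u'=3cos(3x)

Answer: (3cos(3x))/(sin(3x))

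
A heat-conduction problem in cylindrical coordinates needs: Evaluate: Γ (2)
Γ(n) = (n-1)! for positive integers
Γ(2) = 1! = 1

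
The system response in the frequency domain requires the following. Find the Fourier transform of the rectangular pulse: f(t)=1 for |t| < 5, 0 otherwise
F(omega) = integral from -5 to 5 of e^(-j * omega * t) dt
= 2 * sin(5 * omega)/omega = 10 * sinc(5 * omega/pi)

Answer: 2 * sin(5 * omega)/omega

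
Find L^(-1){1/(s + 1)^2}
L^(-1){1/(s-a)^n} = t^(n-1)·e^(at)/(n-1)!
Here a = -1, n = 2: t^1·e^(-t)/1

Answer: t·e^(-t)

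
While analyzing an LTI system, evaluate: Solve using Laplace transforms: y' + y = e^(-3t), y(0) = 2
Take L: sY - 2 + Y=1/(s + 3)
Y(s + 1)=1/(s + 3) + 2
Y=1/((s + 3)(s + 1)) + 2/(s + 1)
Partial fractions: 1/((s + 3)(s + 1))=-(1/2)/(s + 3) + (1/2)/(s + 1)
So Y=-(1/2)/(s + 3) + (5/2)/(s + 1)
Inverse Laplace transform (L^(-1){1/(s + 3)}=e^(-3t), L^(-1){1/(s + 1)}=e^(-t)):

Answer: y(t)=(-1/2)·e^(-3t) + (5/2)·e^(-t)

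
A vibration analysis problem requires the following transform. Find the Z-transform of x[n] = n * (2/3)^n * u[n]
Using the property Z{n*a^n*u[n]}=az/(z-a)^2
With a=2/3: X(z)=(2/3)z/(z - 2/3)^2, |z| > 2/3

Answer: (2/3)z/(z - 2/3)^2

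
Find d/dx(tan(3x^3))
Chain rule: d/dx[tan(u)] = sec²(u)·u' where u = 3x^3
u' = 9x^2

Answer: 9x^2·sec²(3x^3)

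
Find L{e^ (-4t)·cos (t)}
First shifting: L{e^(at)f(t)} = F(s-a)
L{cos(t)} = s/(s²+1)
Shift: (s+4)/((s+4)²+1)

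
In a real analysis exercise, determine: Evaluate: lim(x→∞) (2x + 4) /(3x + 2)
Divide numerator and denominator by x:
lim (2+4/x)/(3+2/x)=2/3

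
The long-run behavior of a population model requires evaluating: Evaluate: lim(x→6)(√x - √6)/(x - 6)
Multiply by conjugate (√x+√6)/(√x+√6):
= (x - 6)/((x - 6)(√x+√6)) = 1/(√x+√6)
As x → 6: 1/(2√6)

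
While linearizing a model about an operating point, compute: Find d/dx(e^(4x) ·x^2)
Product rule: (fg)'=f'g+fg'
f=e^(4x), f'=4·e^(4x)
g=x^2, g'=2x

Answer: 4·e^(4x)·x^2+2·e^(4x)·x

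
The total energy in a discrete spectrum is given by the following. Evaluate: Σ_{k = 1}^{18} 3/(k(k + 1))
Partial fractions: 3/(k(k+1))=3/k - 3/(k+1)
Telescoping sum: 3(1-1/19)=3·18/19

Answer: 54/19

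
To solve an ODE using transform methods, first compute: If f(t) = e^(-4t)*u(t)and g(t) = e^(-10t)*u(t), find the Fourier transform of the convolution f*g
By the convolution theorem: F{f*g}=F(omega)*G(omega)
F(omega)=1/(4 + j*omega), G(omega)=1/(10 + j*omega)
F{f*g}=1/((4 + j*omega)(10 + j*omega))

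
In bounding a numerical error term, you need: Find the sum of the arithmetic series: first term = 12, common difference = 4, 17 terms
Last term: a_n=12+(17-1)·4=76
Sum=n(a_1+a_n)/2=17(12+76)/2=748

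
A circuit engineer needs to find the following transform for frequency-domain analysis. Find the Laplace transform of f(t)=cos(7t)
L{cos(wt)} = s/(s² + w²)
L{cos(7t)} = s/(s² + 49)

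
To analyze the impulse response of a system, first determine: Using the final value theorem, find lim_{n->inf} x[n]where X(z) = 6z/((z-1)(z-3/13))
Final value theorem: lim x[n] = lim_{z->1} (z-1)*X(z)
(z-1)*X(z) = 6z/(z-3/13)
As z->1: 6/(1 - 3/13) = 6/(10/13) = 39/5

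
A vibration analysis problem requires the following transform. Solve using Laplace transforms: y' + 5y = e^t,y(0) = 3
Take L: sY - 3+5Y = 1/(s-1)
Y(s+5) = 1/(s-1)+3
Y = 1/((s-1)(s+5))+3/(s+5)
Partial fractions: 1/((s-1)(s+5)) = (1/6)/(s-1) - (1/6)/(s+5)
So Y = (1/6)/(s-1)+(17/6)/(s+5)
Inverse Laplace transform (L^(-1){1/(s-1)} = e^t, L^(-1){1/(s+5)} = e^(-5t)):

Answer: y(t) = (1/6)·e^t+(17/6)·e^(-5t)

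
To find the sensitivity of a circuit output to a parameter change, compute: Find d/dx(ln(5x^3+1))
Chain rule: d/dx[ln(u)] = u'/u where u = 5x^3+1
u' = 15x^2

Answer: (15x^2)/(5x^3+1)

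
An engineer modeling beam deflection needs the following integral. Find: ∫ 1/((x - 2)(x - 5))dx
Partial fractions: 1/((x-2)(x-5)) = A/(x-2)+B/(x-5)
A = -1/3, B = 1/3
∫ [-1/3· 1/(x-2)+1/3· 1/(x-5)] dx
= (1/3)[ln|x-5| - ln|x-2|]+C

Answer: (1/3)·ln|(x-5)/(x-2)|+C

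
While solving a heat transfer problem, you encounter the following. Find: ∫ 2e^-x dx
Since d/dx[e^-x] = - e^-x, we get -2e^-x + C

Answer: -2e^-x + C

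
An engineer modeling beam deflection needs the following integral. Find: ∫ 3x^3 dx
Using power rule: ∫ 3x^3 dx = 3/4 x^4 + C = (3/4)x^4 + C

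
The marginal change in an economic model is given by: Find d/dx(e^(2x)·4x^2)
Product rule: (fg)'=f'g+fg'
f=e^(2x), f'=2·e^(2x)
g=4x^2, g'=8x

Answer: 8·e^(2x)·x^2+8·e^(2x)·x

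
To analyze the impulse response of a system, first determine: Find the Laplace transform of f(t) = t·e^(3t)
L{t·e^(at)} = 1/(s-a)²
L{t·e^(3t)} = 1/(s-3)²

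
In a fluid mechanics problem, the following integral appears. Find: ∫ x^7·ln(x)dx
By parts: u=ln(x), dv=x^7 dx
du=1/x dx, v=x^8/8
=x^8·ln(x)/8 - ∫ x^7/8 dx
=x^8·ln(x)/8 - x^8/64+C

Answer: x^8(ln(x)/8-1/64)+C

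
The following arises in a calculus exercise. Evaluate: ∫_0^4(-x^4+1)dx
Step 1: Find antiderivative F(x)=(-1/5)x^5 + x
Step 2: F(4) - F(0)=-1004/5 - (0)=-1004/5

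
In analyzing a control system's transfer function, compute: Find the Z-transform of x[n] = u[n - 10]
Using the time-shift property: Z{u[n-10]}=z^(-10)*z/(z-1)
=z^(-9)/(z-1)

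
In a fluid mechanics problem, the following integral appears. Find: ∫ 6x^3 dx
Using power rule: ∫ 6x^3 dx=6/4 x^4 + C=(3/2)x^4 + C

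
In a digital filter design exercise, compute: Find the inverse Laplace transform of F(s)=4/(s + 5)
L^(-1){4/(s-a)} = c·e^(at)
Here a = -5, c = 4

Answer: 4e^(-5t)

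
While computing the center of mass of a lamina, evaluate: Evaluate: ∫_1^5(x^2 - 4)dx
Step 1: Find antiderivative F(x)=(1/3)x^3-4x
Step 2: F(5) - F(1)=65/3 - (-11/3)=76/3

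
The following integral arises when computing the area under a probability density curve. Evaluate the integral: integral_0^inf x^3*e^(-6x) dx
This is a Gamma integral. Substitute u = 6x (du = 6 dx):
integral_0^inf x^3*e^(-6x) dx = (1/6^4) integral_0^inf u^3*e^(-u) du
= Gamma(4)/6^4 = 3!/6^4 = 6/1296

Answer: 1/216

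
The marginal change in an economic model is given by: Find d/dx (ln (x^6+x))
Chain rule: d/dx[ln(u)] = u'/u where u = x^6 + x
u' = 6x^5 + 1

Answer: (6x^5 + 1)/(x^6 + x)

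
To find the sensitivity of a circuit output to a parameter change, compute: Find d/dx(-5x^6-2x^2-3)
Power rule: d/dx(ax^n) = n·a·x^(n-1)
Term by term: -30·x^5-4·x

Answer: -30x^5-4x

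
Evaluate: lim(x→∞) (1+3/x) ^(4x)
Rewrite as [(1 + 3/x)^x]^4.
lim(1 + 3/x)^x=e^3, so limit=(e^3)^4=e^12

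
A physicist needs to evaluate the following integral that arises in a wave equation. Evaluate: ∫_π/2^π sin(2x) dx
Antiderivative: -cos(2x)/2
Evaluate at bounds: [-cos(2·π)/2] - [-cos(2·π/2)/2]
=(-(1) + (-1))/2=-1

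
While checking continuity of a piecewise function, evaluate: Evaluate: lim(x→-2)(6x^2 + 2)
Polynomial is continuous, so substitute x = -2:
6·(-2)^2+2 = 26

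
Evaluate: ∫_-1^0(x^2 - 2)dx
Step 1: Find antiderivative F(x)=(1/3)x^3-2x
Step 2: F(0) - F(-1)=0 - (5/3)=-5/3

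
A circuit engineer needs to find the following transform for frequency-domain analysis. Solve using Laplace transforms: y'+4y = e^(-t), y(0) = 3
Take L: sY - 3+4Y=1/(s+1)
Y(s+4)=1/(s+1)+3
Y=1/((s+1)(s+4))+3/(s+4)
Partial fractions: 1/((s+1)(s+4))=(1/3)/(s+1) - (1/3)/(s+4)
So Y=(1/3)/(s+1)+(8/3)/(s+4)
Inverse Laplace transform (L^(-1){1/(s+1)}=e^(-t), L^(-1){1/(s+4)}=e^(-4t)):

Answer: y(t)=(1/3)·e^(-t)+(8/3)·e^(-4t)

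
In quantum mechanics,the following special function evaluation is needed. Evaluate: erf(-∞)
erf(-∞)=-1 (the error function is odd, so erf(-∞)=-erf(∞)=-1)

Answer: -1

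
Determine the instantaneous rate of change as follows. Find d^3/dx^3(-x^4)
Apply power rule 3 times:
d^1: -4x^3
d^2: -12x^2
d^3: -24x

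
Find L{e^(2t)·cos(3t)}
First shifting: L{e^(at)f(t)}=F(s-a)
L{cos(3t)}=s/(s² + 9)
Shift: (s-2)/((s-2)² + 9)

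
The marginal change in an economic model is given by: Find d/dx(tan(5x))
Chain rule: d/dx[tan(u)]=sec²(u)·u' where u=5x
u'=5

Answer: 5·sec²(5x)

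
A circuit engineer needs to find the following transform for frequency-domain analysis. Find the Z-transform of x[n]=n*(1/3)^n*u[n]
Using the property Z{n * a^n * u[n]}=az/(z-a)^2
With a=1/3: X(z)=(1/3)z/(z - 1/3)^2, |z| > 1/3

Answer: (1/3)z/(z - 1/3)^2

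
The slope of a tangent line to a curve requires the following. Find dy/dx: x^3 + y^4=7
Differentiate: 3x^2 + 4y^3·(dy/dx) = 0
dy/dx = -3x^2/(4y^3)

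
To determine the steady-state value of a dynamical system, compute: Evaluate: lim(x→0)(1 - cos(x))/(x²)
Using 1-cos(u) ≈ u²/2 for small u:
(1-cos(x)) ≈ (x)²/2=1x²/2
So limit=1/(2·1)=1/2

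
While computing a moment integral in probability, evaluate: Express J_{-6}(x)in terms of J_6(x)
For integer n: J_{-n}(x)=(-1)^n J_n(x)
With n=6: J_{-6}(x)=(-1)^6 J_6(x)=J_6(x)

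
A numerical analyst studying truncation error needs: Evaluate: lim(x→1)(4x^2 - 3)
Polynomial is continuous, so substitute x = 1:
4·1^2 - 3 = 1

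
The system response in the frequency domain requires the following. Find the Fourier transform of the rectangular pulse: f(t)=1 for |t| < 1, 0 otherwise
F(omega) = integral from -1 to 1 of e^(-j*omega*t) dt
= 2*sin(1*omega)/omega = 2*sinc(1*omega/pi)

Answer: 2*sin(1*omega)/omega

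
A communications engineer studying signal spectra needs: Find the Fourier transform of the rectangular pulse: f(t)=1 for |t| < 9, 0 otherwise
F(omega) = integral from -9 to 9 of e^(-j * omega * t) dt
= 2 * sin(9 * omega)/omega = 18 * sinc(9 * omega/pi)

Answer: 2 * sin(9 * omega)/omega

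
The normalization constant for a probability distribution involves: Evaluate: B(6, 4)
B(x,y) = Γ(x)Γ(y)/Γ(x + y) = (x-1)!(y-1)!/(x + y-1)!
B(6,4) = 5!·3!/9! = 1/504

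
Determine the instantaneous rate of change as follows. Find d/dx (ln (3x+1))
Chain rule: d/dx[ln(u)]=u'/u where u=3x+1
u'=3

Answer: (3)/(3x+1)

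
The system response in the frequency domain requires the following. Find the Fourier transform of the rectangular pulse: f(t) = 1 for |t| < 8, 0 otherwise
F(omega)=integral from -8 to 8 of e^(-j * omega * t) dt
=2 * sin(8 * omega)/omega=16 * sinc(8 * omega/pi)

Answer: 2 * sin(8 * omega)/omega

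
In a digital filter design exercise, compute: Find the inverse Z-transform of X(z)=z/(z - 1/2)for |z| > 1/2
Standard pair: z/(z-a) <-> a^n * u[n] for causal signals
With a = 1/2: x[n] = (1/2)^n * u[n]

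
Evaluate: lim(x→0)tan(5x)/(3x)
tan(u) ≈ u for small u:
tan(5x)/(3x) ≈ 5x/(3x)=5/3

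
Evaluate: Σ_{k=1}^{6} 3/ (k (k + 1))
Partial fractions: 3/(k(k+1)) = 3/k - 3/(k+1)
Telescoping sum: 3(1-1/7) = 3·6/7

Answer: 18/7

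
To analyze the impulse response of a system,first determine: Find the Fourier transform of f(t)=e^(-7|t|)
Using the standard pair: F{e^(-a|t|)} = 2a/(a^2 + omega^2)
With a = 7: F(omega) = 14/(49 + omega^2)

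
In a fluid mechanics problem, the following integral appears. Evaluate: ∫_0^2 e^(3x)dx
Antiderivative: (1/3)e^(3x)
Evaluate: (1/3)(e^6 - 1)

Answer: (e^6 - 1)/3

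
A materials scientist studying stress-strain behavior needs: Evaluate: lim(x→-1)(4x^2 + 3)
Polynomial is continuous, so substitute x=-1:
4·(-1)^2 + 3=7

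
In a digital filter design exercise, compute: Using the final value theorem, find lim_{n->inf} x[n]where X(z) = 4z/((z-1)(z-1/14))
Final value theorem: lim x[n] = lim_{z->1} (z-1)*X(z)
(z-1)*X(z) = 4z/(z-1/14)
As z->1: 4/(1-1/14) = 4/(13/14) = 56/13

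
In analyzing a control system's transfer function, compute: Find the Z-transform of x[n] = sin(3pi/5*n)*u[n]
Z{sin(w0*n)*u[n]}=z*sin(w0)/(z^2 - 2z*cos(w0) + 1)
With w0=3pi/5: X(z)=z*sin(3pi/5)/(z^2 - 2z*cos(3pi/5) + 1)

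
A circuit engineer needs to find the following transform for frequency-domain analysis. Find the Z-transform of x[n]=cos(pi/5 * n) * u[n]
Z{cos(w0 * n) * u[n]} = z(z - cos(w0))/(z^2 - 2z * cos(w0) + 1)
With w0 = pi/5: X(z) = z(z - cos(pi/5))/(z^2 - 2z * cos(pi/5) + 1)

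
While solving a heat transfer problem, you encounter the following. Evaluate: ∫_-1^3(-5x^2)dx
Step 1: Find antiderivative F(x) = (-5/3)x^3
Step 2: F(3) - F(-1) = -45 - (5/3) = -140/3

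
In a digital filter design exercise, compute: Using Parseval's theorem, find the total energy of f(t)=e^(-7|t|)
Parseval's theorem: E = integral |f(t)|^2 dt = (1/2pi) integral |F(omega)|^2 domega
E = integral_{-inf}^{inf} e^(-14|t|) dt = 2 * integral_0^inf e^(-14t) dt = 2/(2 * 7) = 1/7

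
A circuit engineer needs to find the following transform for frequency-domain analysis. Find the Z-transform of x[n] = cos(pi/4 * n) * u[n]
Z{cos(w0 * n) * u[n]}=z(z - cos(w0))/(z^2-2z * cos(w0)+1)
With w0=pi/4: X(z)=z(z - cos(pi/4))/(z^2-2z * cos(pi/4)+1)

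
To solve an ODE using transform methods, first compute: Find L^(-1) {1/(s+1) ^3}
L^(-1){1/(s-a)^n} = t^(n-1)·e^(at)/(n-1)!
Here a = -1, n = 3: t^2·e^(-t)/2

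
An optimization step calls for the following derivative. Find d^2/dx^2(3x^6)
Apply power rule 2 times:
d^1: 18x^5
d^2: 90x^4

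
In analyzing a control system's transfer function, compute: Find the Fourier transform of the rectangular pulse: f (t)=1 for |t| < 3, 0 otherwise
F(omega)=integral from -3 to 3 of e^(-j * omega * t) dt
=2 * sin(3 * omega)/omega=6 * sinc(3 * omega/pi)

Answer: 2 * sin(3 * omega)/omega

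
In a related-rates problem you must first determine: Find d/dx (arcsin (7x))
d/dx[arcsin(u)] = u'/√(1-u²), u = 7x, u' = 7

Answer: 7/√(1 - 49x²)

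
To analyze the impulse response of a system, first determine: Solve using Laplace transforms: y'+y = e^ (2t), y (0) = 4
Take L: sY - 4+Y = 1/(s-2)
Y(s+1) = 1/(s-2)+4
Y = 1/((s-2)(s+1))+4/(s+1)
Partial fractions: 1/((s-2)(s+1)) = (1/3)/(s-2) - (1/3)/(s+1)
So Y = (1/3)/(s-2)+(11/3)/(s+1)
Inverse Laplace transform (L^(-1){1/(s-2)} = e^(2t), L^(-1){1/(s+1)} = e^(-t)):

Answer: y(t) = (1/3)·e^(2t)+(11/3)·e^(-t)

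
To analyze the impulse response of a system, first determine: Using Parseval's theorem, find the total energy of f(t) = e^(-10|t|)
Parseval's theorem: E=integral |f(t)|^2 dt=(1/2pi) integral |F(omega)|^2 domega
E=integral_{-inf}^{inf} e^(-20|t|) dt=2 * integral_0^inf e^(-20t) dt=2/(2 * 10)=1/10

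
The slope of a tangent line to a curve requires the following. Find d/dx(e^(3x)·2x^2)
Product rule: (fg)'=f'g + fg'
f=e^(3x), f'=3·e^(3x)
g=2x^2, g'=4x

Answer: 6·e^(3x)·x^2 + 4·e^(3x)·x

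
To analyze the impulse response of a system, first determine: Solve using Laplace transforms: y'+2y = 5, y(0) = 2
Take L of both sides: sY(s) - 2 + 2Y(s)=5/s
Y(s)(s + 2)=5/s + 2
Y(s)=5/(s(s + 2)) + 2/(s + 2)
Partial fractions: 5/(s(s + 2))=(5/2)/s - (5/2)/(s + 2)
So Y(s)=(5/2)/s - (1/2)/(s + 2)
Inverse transform (L^(-1){1/s}=1, L^(-1){1/(s + 2)}=e^(-2t)):

Answer: y(t)=5/2 - (1/2)·e^(-2t)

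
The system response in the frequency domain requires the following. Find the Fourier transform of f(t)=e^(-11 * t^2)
The Fourier transform of a Gaussian e^(-a*t^2) is sqrt(pi/a)*e^(-omega^2/(4a)).
With a=11: F(omega)=sqrt(pi/11)*e^(-omega^2/44)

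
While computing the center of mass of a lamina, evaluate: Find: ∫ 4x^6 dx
Using power rule: ∫ 4x^6 dx=4/7 x^7+C=(4/7)x^7+C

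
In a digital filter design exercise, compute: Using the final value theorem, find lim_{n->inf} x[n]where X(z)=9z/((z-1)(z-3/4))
Final value theorem: lim x[n]=lim_{z->1} (z-1)*X(z)
(z-1)*X(z)=9z/(z-3/4)
As z->1: 9/(1-3/4)=9/(1/4)=36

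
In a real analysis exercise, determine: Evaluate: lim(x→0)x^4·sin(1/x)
Squeeze theorem: -|x^4| ≤ x^4·sin(1/x) ≤ |x^4|
Since x^4 → 0 as x → 0, by squeeze theorem the limit is 0

Answer: 0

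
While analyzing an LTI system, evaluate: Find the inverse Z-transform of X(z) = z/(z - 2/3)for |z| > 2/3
Standard pair: z/(z-a) <-> a^n*u[n] for causal signals
With a=2/3: x[n]=(2/3)^n*u[n]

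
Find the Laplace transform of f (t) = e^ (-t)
L{e^(at)} = 1/(s-a)
L{e^(-t)} = 1/(s + 1)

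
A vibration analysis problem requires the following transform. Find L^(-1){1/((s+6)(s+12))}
Partial fractions: 1/((s+6)(s+12)) = A/(s+6)+B/(s+12)
Cover-up: A = 1/(s+12)|_{s = -6} = 1/6; B = 1/(s+6)|_{s = -12} = -1/6
L^(-1) = (1/6)e^(-6t) - (1/6)e^(-12t)

Answer: (1/6)(e^(-6t) - e^(-12t))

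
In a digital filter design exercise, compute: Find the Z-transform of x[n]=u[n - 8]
Using the time-shift property: Z{u[n-8]}=z^(-8)*z/(z-1)
=z^(-7)/(z-1)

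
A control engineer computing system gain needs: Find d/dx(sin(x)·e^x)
Product rule: (fg)' = f'g + fg'
f = sin(x), f' = cos(x)
g = e^x, g' = e^x

Answer: cos(x)·e^x + sin(x)·e^x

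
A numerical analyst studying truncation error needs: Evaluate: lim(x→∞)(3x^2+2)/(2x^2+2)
Divide numerator and denominator by x^2:
lim (3+2/x^2)/(2+2/x^2)=3/2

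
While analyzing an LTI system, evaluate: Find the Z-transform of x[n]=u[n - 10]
Using the time-shift property: Z{u[n-10]} = z^(-10)*z/(z-1)
= z^(-9)/(z-1)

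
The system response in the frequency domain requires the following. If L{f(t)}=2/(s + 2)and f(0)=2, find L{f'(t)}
L{f'(t)} = s·F(s) - f(0) = 2s/(s + 2) - 2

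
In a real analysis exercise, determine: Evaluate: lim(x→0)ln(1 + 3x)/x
L'Hôpital (0/0): lim 3/(1+3x) / 1 = 3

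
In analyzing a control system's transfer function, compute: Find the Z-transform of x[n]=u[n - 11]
Using the time-shift property: Z{u[n-11]}=z^(-11)*z/(z-1)
=z^(-10)/(z-1)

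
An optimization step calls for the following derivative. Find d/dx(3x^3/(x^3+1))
Quotient rule: (f/g)' = (f'g - fg')/g²
f = 3x^3, f' = 9x^2
g = x^3+1, g' = 3x^2

Answer: (9x^2·(x^3+1)-9x^5)/(x^3+1)²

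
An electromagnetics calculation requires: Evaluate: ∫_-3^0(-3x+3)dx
Step 1: Find antiderivative F(x) = (-3/2)x^2 + 3x
Step 2: F(0) - F(-3) = 0 - (-45/2) = 45/2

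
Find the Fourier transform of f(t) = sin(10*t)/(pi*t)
sin(W * t)/(pi * t) = (W/pi) * sinc(W * t/pi) is the impulse response of the ideal low-pass filter with cutoff W (here W = 10).
Its Fourier transform is a rectangular function:
F(omega) = 1 for |omega| < 10, 0 otherwise

Answer: rect(omega/20) [i.e., 1 for |omega| < 10, 0 otherwise]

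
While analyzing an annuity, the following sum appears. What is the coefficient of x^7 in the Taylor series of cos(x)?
cos(x) has only even powers. Coefficient of x^7 = 0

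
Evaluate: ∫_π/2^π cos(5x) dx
Antiderivative: sin(5x)/5
Evaluate at bounds: [sin(5·π)/5] - [sin(5·π/2)/5]
= ((0) - (1))/5 = -1/5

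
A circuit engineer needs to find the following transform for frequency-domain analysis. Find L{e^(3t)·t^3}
First shifting: L{e^(at)f(t)} = F(s-a)
L{t^3} = 6/s^4
Shift s → s-3: 6/(s-3)^4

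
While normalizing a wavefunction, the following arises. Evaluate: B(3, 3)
B(x,y) = Γ(x)Γ(y)/Γ(x + y) = (x-1)!(y-1)!/(x + y-1)!
B(3,3) = 2!·2!/5! = 1/30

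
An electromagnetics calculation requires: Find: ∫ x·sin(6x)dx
By parts: u = x, dv = sin(6x) dx
du = dx, v = -cos(6x)/6
= -x·cos(6x)/6 + sin(6x)/6² + C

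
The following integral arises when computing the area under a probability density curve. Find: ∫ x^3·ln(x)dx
By parts: u=ln(x), dv=x^3 dx
du=1/x dx, v=x^4/4
=x^4·ln(x)/4 - ∫ x^3/4 dx
=x^4·ln(x)/4 - x^4/16+C

Answer: x^4(ln(x)/4-1/16)+C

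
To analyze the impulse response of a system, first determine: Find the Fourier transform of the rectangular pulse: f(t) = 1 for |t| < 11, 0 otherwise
F(omega) = integral from -11 to 11 of e^(-j*omega*t) dt
= 2*sin(11*omega)/omega = 22*sinc(11*omega/pi)

Answer: 2*sin(11*omega)/omega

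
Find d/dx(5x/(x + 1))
Quotient rule: (f/g)'=(f'g - fg')/g²
f=5x, f'=5
g=x + 1, g'=1

Answer: (5·(x + 1) - 5x)/(x + 1)²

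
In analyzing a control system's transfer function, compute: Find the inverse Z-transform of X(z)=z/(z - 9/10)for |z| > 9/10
Standard pair: z/(z-a) <-> a^n*u[n] for causal signals
With a=9/10: x[n]=(9/10)^n*u[n]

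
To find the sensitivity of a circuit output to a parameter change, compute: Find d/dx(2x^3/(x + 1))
Quotient rule: (f/g)' = (f'g - fg')/g²
f = 2x^3, f' = 6x^2
g = x + 1, g' = 1

Answer: (6x^2·(x + 1) - 2x^3)/(x + 1)²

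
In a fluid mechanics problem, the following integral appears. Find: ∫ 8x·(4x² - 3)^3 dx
Let u=4x² - 3, du=8x dx
∫ u^3 du=u^4/4+C

Answer: (4x² - 3)^4/4+C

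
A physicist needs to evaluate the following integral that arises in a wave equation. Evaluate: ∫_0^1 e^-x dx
Antiderivative: -e^-x
Evaluate: -(e^-1-1)

Answer: (e^-1-1)/(-1)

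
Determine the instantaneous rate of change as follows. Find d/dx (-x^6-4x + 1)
Power rule: d/dx(ax^n)=n·a·x^(n-1)
Term by term: -6·x^5-4

Answer: -6x^5-4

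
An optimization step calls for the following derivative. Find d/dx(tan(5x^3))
Chain rule: d/dx[tan(u)]=sec²(u)·u' where u=5x^3
u'=15x^2

Answer: 15x^2·sec²(5x^3)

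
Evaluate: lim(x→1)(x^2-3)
Polynomial is continuous, so substitute x = 1:
1·1^2 - 3 = -2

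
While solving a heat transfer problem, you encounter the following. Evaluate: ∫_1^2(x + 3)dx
Step 1: Find antiderivative F(x)=(1/2)x^2 + 3x
Step 2: F(2) - F(1)=8 - (7/2)=9/2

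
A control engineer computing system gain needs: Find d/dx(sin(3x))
Chain rule: d/dx[sin(u)]=cos(u)·u' where u=3x
u'=3

Answer: 3·cos(3x)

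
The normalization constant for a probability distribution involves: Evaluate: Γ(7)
Γ(n)=(n-1)! for positive integers
Γ(7)=6!=720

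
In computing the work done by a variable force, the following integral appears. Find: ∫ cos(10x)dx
Using substitution u=10x: ∫ cos(u) du/10=sin(u)/10 + C

Answer: (1/10)sin(10x) + C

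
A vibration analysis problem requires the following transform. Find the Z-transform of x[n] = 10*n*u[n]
Z{n*u[n]}=z/(z-1)^2
By linearity: Z{10*n*u[n]}=10z/(z-1)^2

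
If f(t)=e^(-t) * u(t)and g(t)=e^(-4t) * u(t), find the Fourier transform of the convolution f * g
By the convolution theorem: F{f*g}=F(omega)*G(omega)
F(omega)=1/(1+j*omega), G(omega)=1/(4+j*omega)
F{f*g}=1/((1+j*omega)(4+j*omega))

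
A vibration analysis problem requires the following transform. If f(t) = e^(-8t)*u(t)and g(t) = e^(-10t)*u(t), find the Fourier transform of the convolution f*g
By the convolution theorem: F{f * g} = F(omega) * G(omega)
F(omega) = 1/(8+j * omega), G(omega) = 1/(10+j * omega)
F{f * g} = 1/((8+j * omega)(10+j * omega))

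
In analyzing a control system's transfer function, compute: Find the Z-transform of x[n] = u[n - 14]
Using the time-shift property: Z{u[n-14]} = z^(-14) * z/(z-1)
= z^(-13)/(z-1)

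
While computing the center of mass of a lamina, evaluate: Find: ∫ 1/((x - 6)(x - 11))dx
Partial fractions: 1/((x-6)(x-11))=A/(x-6) + B/(x-11)
A=-1/5, B=1/5
∫ [-1/5· 1/(x-6) + 1/5· 1/(x-11)] dx
=(1/5)[ln|x-11| - ln|x-6|] + C

Answer: (1/5)·ln|(x-11)/(x-6)| + C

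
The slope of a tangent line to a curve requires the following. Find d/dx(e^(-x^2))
Chain rule: d/dx[e^u]=e^u · u' where u=-x^2
u'=-2x

Answer: -2x·e^(-x^2)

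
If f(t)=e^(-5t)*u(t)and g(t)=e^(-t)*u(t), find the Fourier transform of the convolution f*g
By the convolution theorem: F{f*g}=F(omega)*G(omega)
F(omega)=1/(5 + j*omega), G(omega)=1/(1 + j*omega)
F{f*g}=1/((5 + j*omega)(1 + j*omega))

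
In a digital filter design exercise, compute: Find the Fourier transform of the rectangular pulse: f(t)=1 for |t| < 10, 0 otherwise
F(omega)=integral from -10 to 10 of e^(-j*omega*t) dt
=2*sin(10*omega)/omega=20*sinc(10*omega/pi)

Answer: 2*sin(10*omega)/omega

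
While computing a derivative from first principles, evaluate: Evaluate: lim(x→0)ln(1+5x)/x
L'Hôpital (0/0): lim 5/(1 + 5x) / 1 = 5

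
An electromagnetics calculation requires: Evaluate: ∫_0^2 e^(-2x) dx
Antiderivative: (1/(-2))e^(-2x)
Evaluate: (1/(-2))(e^-4 - 1)

Answer: (e^-4 - 1)/(-2)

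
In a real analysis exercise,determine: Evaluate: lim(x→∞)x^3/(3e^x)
Apply L'Hôpital 3 times (∞/∞ each time):
Eventually get 3!/(3e^x) → 0

Answer: 0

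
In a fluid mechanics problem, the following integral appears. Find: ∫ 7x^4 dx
Using power rule: ∫ 7x^4 dx=7/5 x^5 + C=(7/5)x^5 + C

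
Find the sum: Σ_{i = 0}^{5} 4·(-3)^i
Geometric series: S=a(1 - r^n)/(1 - r)
a=4, r=-3, n=6
S=4(1-729)/4=-728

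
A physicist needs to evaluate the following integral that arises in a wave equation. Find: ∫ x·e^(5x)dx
Integration by parts: u=x, dv=e^(5x) dx
du=dx, v=e^(5x)/5
=x·e^(5x)/5 - ∫ e^(5x)/5 dx
=x·e^(5x)/5 - e^(5x)/25+C

Answer: e^(5x)(x/5-1/25)+C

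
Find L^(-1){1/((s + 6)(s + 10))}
Partial fractions: 1/((s + 6)(s + 10))=A/(s + 6) + B/(s + 10)
Cover-up: A=1/(s + 10)|_{s=-6}=1/4; B=1/(s + 6)|_{s=-10}=-1/4
L^(-1)=(1/4)e^(-6t) - (1/4)e^(-10t)

Answer: (1/4)(e^(-6t) - e^(-10t))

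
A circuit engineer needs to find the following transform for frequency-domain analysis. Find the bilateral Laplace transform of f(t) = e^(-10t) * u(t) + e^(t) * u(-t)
For e^(-10t)*u(t): L = 1/(s + 10), Re(s) > -10
For e^(t)*u(-t): L = -1/(s-1), Re(s) < 1
Combined: F(s) = 1/(s + 10) - 1/(s-1), -10 < Re(s) < 1

Answer: 1/(s + 10) - 1/(s-1), ROC: -10 < Re(s) < 1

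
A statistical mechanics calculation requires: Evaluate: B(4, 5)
B(x,y)=Γ(x)Γ(y)/Γ(x + y)=(x-1)!(y-1)!/(x + y-1)!
B(4,5)=3!·4!/8!=1/280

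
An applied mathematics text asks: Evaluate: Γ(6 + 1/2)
Γ(n + 1/2)=(2n)!√π/(4^n·n!)
=479001600√π/(4096·720)=(10395/64)·√π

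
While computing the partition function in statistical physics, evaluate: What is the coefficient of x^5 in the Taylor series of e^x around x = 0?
Taylor series of e^x = Σ x^n/n!
Coefficient of x^5 = 1/5! = 1/120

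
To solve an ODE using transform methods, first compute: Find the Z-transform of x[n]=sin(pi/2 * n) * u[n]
Z{sin(w0 * n) * u[n]} = z * sin(w0)/(z^2-2z * cos(w0)+1)
With w0 = pi/2: X(z) = z * sin(pi/2)/(z^2-2z * cos(pi/2)+1)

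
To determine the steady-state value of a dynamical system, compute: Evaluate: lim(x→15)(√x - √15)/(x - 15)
Multiply by conjugate (√x + √15)/(√x + √15):
=(x - 15)/((x - 15)(√x + √15))=1/(√x + √15)
As x → 15: 1/(2√15)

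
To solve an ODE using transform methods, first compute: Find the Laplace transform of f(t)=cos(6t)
L{cos(wt)} = s/(s² + w²)
L{cos(6t)} = s/(s² + 36)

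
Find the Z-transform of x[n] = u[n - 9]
Using the time-shift property: Z{u[n-9]}=z^(-9) * z/(z-1)
=z^(-8)/(z-1)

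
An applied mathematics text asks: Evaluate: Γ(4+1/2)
Γ(n+1/2)=(2n)!√π/(4^n·n!)
=40320√π/(256·24)=(105/16)·√π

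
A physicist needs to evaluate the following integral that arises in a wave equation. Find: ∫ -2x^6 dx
Using power rule: ∫ -2x^6 dx = -2/7 x^7 + C = (-2/7)x^7 + C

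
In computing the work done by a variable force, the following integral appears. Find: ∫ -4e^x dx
Since d/dx[e^x] = +e^x, we get -4e^x+C

Answer: -4e^x+C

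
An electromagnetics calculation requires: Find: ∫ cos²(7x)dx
Using identity cos²(u)=(1 + cos(2u))/2:
∫ (1 + cos(14x))/2 dx=x/2 + sin(14x)/28 + C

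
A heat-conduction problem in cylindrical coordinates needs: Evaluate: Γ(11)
Γ(n)=(n-1)! for positive integers
Γ(11)=10!=3628800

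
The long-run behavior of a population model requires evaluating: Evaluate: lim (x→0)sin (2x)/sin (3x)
sin(u) ≈ u for small u:
sin(2x)/sin(3x) ≈ 2x/(3x) = 2/3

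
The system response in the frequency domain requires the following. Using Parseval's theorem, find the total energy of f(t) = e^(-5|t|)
Parseval's theorem: E=integral |f(t)|^2 dt=(1/2pi) integral |F(omega)|^2 domega
E=integral_{-inf}^{inf} e^(-10|t|) dt=2*integral_0^inf e^(-10t) dt=2/(2*5)=1/5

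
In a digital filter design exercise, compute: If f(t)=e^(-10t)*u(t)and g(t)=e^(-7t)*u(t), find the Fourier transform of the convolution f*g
By the convolution theorem: F{f*g} = F(omega)*G(omega)
F(omega) = 1/(10 + j*omega), G(omega) = 1/(7 + j*omega)
F{f*g} = 1/((10 + j*omega)(7 + j*omega))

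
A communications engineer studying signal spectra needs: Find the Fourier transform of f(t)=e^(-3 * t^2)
The Fourier transform of a Gaussian e^(-a*t^2) is sqrt(pi/a)*e^(-omega^2/(4a)).
With a=3: F(omega)=sqrt(pi/3)*e^(-omega^2/12)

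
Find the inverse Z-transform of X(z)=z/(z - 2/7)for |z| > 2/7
Standard pair: z/(z-a) <-> a^n * u[n] for causal signals
With a=2/7: x[n]=(2/7)^n * u[n]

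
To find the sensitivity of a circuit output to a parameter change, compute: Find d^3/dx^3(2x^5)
Apply power rule 3 times:
d^1: 10x^4
d^2: 40x^3
d^3: 120x^2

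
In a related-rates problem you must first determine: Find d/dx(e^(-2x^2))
Chain rule: d/dx[e^u]=e^u · u' where u=-2x^2
u'=-4x

Answer: -4x·e^(-2x^2)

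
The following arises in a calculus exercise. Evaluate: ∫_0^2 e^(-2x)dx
Antiderivative: (1/(-2))e^(-2x)
Evaluate: (1/(-2))(e^-4-1)

Answer: (e^-4-1)/(-2)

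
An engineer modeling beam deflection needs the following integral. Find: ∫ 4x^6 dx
Using power rule: ∫ 4x^6 dx=4/7 x^7 + C=(4/7)x^7 + C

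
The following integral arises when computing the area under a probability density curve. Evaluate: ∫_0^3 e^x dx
Antiderivative: e^x
Evaluate: (e^3-1)

Answer: e^3-1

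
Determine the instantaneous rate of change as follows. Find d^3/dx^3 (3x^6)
Apply power rule 3 times:
d^1: 18x^5
d^2: 90x^4
d^3: 360x^3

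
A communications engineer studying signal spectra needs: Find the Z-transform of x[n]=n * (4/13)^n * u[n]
Using the property Z{n*a^n*u[n]}=az/(z-a)^2
With a=4/13: X(z)=(4/13)z/(z - 4/13)^2, |z| > 4/13

Answer: (4/13)z/(z - 4/13)^2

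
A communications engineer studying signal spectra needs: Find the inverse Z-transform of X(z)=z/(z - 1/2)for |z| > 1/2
Standard pair: z/(z-a) <-> a^n*u[n] for causal signals
With a = 1/2: x[n] = (1/2)^n*u[n]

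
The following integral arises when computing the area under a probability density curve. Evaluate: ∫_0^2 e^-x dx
Antiderivative: -e^-x
Evaluate: -(e^-2 - 1)

Answer: (e^-2 - 1)/(-1)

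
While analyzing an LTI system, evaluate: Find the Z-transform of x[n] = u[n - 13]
Using the time-shift property: Z{u[n-13]}=z^(-13)*z/(z-1)
=z^(-12)/(z-1)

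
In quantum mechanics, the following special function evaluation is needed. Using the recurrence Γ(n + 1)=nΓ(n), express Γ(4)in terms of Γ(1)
Γ(4) = 3Γ(3) = 3·2Γ(2) = ... = 3!·Γ(1) = 6·Γ(1)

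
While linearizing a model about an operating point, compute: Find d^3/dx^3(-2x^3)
Apply power rule 3 times:
d^1: -6x^2
d^2: -12x
d^3: -12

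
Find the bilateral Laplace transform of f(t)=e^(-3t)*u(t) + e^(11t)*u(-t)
For e^(-3t) * u(t): L=1/(s+3), Re(s) > -3
For e^(11t) * u(-t): L=-1/(s-11), Re(s) < 11
Combined: F(s)=1/(s+3)-1/(s-11), -3 < Re(s) < 11

Answer: 1/(s+3)-1/(s-11), ROC: -3 < Re(s) < 11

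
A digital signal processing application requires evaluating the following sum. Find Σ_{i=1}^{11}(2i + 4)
= 2·Σ i + 4·11 = 2·66 + 44 = 176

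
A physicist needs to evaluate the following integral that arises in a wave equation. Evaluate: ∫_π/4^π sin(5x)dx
Antiderivative: -cos(5x)/5
Evaluate at bounds: [-cos(5·π)/5] - [-cos(5·π/4)/5]
=(-(-1) + (-√2/2))/5=1/5 - √2/10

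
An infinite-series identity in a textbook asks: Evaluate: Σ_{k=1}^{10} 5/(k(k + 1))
Partial fractions: 5/(k(k+1))=5/k - 5/(k+1)
Telescoping sum: 5(1-1/11)=5·10/11

Answer: 50/11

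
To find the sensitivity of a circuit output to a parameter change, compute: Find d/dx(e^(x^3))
Chain rule: d/dx[e^u]=e^u · u' where u=x^3
u'=3x^2

Answer: 3x^2·e^(x^3)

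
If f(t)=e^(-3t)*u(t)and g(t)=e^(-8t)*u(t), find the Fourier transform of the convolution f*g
By the convolution theorem: F{f*g}=F(omega)*G(omega)
F(omega)=1/(3+j*omega), G(omega)=1/(8+j*omega)
F{f*g}=1/((3+j*omega)(8+j*omega))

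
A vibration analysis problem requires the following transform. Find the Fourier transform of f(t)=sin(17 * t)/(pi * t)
sin(W*t)/(pi*t) = (W/pi)*sinc(W*t/pi) is the impulse response of the ideal low-pass filter with cutoff W (here W = 17).
Its Fourier transform is a rectangular function:
F(omega) = 1 for |omega| < 17, 0 otherwise

Answer: rect(omega/34) [i.e., 1 for |omega| < 17, 0 otherwise]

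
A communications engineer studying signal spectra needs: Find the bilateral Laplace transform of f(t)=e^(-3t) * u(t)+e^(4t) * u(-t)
For e^(-3t) * u(t): L=1/(s + 3), Re(s) > -3
For e^(4t) * u(-t): L=-1/(s-4), Re(s) < 4
Combined: F(s)=1/(s + 3) - 1/(s-4), -3 < Re(s) < 4

Answer: 1/(s + 3) - 1/(s-4), ROC: -3 < Re(s) < 4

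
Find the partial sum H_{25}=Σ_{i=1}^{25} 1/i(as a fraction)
H_25 = 1 + 1/2 + 1/3 + ... + 1/25
= 34052522467/8923714800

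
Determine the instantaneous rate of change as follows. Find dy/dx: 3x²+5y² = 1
Differentiate: 6x+10y·(dy/dx) = 0
dy/dx = -6x/(10y) = -(3/5)·(x/y)

Answer: dy/dx = -(3/5)·(x/y)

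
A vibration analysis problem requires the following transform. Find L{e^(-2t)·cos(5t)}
First shifting: L{e^(at)f(t)}=F(s-a)
L{cos(5t)}=s/(s²+25)
Shift: (s+2)/((s+2)²+25)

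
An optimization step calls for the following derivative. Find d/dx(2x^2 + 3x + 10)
Power rule: d/dx(ax^n)=n·a·x^(n-1)
Term by term: 4·x+3

Answer: 4x+3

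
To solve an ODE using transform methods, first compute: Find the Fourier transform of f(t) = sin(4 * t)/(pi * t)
sin(W*t)/(pi*t) = (W/pi)*sinc(W*t/pi) is the impulse response of the ideal low-pass filter with cutoff W (here W = 4).
Its Fourier transform is a rectangular function:
F(omega) = 1 for |omega| < 4, 0 otherwise

Answer: rect(omega/8) [i.e., 1 for |omega| < 4, 0 otherwise]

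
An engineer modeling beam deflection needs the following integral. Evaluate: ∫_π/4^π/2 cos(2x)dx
Antiderivative: sin(2x)/2
Evaluate at bounds: [sin(2·π/2)/2] - [sin(2·π/4)/2]
=((0) - (1))/2=-1/2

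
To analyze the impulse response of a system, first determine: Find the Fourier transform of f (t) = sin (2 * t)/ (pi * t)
sin(W*t)/(pi*t) = (W/pi)*sinc(W*t/pi) is the impulse response of the ideal low-pass filter with cutoff W (here W = 2).
Its Fourier transform is a rectangular function:
F(omega) = 1 for |omega| < 2, 0 otherwise

Answer: rect(omega/4) [i.e., 1 for |omega| < 2, 0 otherwise]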